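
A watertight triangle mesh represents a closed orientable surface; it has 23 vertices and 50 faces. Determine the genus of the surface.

Every face is a triangle, so 2E = 3·50 = 150, giving E = 75.
χ = V − E + F = 23 − 75 + 50 = -2.
For a closed orientable surface χ = 2 − 2g, so g = (2 − (-2))/2 = 2.

2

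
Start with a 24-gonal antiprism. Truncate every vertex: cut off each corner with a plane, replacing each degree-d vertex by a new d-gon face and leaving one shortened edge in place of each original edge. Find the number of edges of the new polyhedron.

The base solid has V = 48, E = 96, F = 50.
Truncation replaces each original edge-end by a new vertex, so V′ = 2E = 192.
Each original edge survives, and each old vertex of degree d contributes d new edges; summing degrees gives Σd = 2E, so E′ = E + 2E = 3E = 288.
Each original face survives and each original vertex becomes one new face: F′ = F + V = 98.

288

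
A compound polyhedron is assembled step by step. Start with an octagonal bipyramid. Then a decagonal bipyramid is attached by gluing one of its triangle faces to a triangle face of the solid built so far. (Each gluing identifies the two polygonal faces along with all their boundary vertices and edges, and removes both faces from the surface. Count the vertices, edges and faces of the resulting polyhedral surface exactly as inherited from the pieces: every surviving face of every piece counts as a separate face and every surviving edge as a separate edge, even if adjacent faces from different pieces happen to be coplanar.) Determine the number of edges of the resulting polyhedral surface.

An octagonal bipyramid: V=10, E=24, F=16.
Attach a decagonal bipyramid (V=12, E=30, F=20) along a 3-gon: merge 3 vertices and 3 edges, delete both glued faces → V=19, E=51, F=34.
Check: V − E + F = 19 − 51 + 34 = 2.

51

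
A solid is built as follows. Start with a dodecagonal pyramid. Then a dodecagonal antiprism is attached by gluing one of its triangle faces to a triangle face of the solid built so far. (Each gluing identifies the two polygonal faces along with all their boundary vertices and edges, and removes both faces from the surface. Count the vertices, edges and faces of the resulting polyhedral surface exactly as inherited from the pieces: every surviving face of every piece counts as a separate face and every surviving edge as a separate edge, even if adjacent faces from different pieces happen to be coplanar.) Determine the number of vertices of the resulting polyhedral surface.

A dodecagonal pyramid: V=13, E=24, F=13.
Attach a dodecagonal antiprism (V=24, E=48, F=26) along a 3-gon: merge 3 vertices and 3 edges, delete both glued faces → V=34, E=69, F=37.
Check: V − E + F = 34 − 69 + 37 = 2.

34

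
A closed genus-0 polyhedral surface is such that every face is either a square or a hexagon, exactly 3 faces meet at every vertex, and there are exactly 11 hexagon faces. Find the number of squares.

Let x be the number of squares; then F = 11 + x.
Edge–face incidences: 2E = 6·11 + 4·x = 66 + 4x.
Every vertex has degree 3, so 3V = 2E.
Euler: V − E + F = 2 ⇒ (2E)/3 − E + (11 + x) = 2.
Multiply by 6: 2·(2E) − 3·(2E) + 6·(11 + x) = 12, i.e. 66 + 6x − (66 + 4x) = 12.
Collecting terms: 2x = 12, so x = 6.
Then 2E = 66 + 4·6 = 90, so E = 45, V = 2E/3 = 30, F = 11 + 6 = 17.

6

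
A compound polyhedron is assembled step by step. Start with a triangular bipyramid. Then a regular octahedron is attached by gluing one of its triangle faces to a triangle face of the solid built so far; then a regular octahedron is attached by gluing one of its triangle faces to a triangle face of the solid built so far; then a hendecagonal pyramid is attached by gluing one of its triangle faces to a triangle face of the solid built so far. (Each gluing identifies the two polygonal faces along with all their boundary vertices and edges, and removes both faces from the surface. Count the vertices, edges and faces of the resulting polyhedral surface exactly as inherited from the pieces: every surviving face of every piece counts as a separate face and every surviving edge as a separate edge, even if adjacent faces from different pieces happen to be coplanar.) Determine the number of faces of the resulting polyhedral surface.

28

A triangular bipyramid: V=5, E=9, F=6.
Attach a regular octahedron (V=6, E=12, F=8) along a 3-gon: merge 3 vertices and 3 edges, delete both glued faces → V=8, E=18, F=12.
Attach a regular octahedron (V=6, E=12, F=8) along a 3-gon: merge 3 vertices and 3 edges, delete both glued faces → V=11, E=27, F=18.
Attach a hendecagonal pyramid (V=12, E=22, F=12) along a 3-gon: merge 3 vertices and 3 edges, delete both glued faces → V=20, E=46, F=28.
Check: V − E + F = 20 − 46 + 28 = 2.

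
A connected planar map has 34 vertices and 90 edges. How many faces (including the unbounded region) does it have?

Euler's formula for a connected plane graph: V − E + F = 2, so F = 2 − 34 + 90 = 58.

58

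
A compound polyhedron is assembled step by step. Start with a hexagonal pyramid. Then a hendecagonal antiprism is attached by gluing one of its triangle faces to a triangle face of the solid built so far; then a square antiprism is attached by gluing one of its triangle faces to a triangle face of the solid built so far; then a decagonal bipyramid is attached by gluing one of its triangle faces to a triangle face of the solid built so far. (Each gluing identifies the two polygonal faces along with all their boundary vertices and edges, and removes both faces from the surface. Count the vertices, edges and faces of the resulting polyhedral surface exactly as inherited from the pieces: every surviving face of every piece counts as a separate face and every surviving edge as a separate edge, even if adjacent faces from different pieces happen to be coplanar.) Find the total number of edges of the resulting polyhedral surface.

A hexagonal pyramid: V=7, E=12, F=7.
Attach a hendecagonal antiprism (V=22, E=44, F=24) along a 3-gon: merge 3 vertices and 3 edges, delete both glued faces → V=26, E=53, F=29.
Attach a square antiprism (V=8, E=16, F=10) along a 3-gon: merge 3 vertices and 3 edges, delete both glued faces → V=31, E=66, F=37.
Attach a decagonal bipyramid (V=12, E=30, F=20) along a 3-gon: merge 3 vertices and 3 edges, delete both glued faces → V=40, E=93, F=55.
Check: V − E + F = 40 − 93 + 55 = 2.

93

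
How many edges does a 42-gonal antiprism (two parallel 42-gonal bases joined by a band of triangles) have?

168

An antiprism on an n-gon has two n-gon caps and 2n triangles: V = 2·42 = 84, E = 4·42 = 168, F = 2·42 + 2 = 86.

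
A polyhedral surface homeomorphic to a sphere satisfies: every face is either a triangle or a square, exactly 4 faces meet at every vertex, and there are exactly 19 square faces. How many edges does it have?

Let x be the number of triangles; then F = 19 + x.
Edge–face incidences: 2E = 4·19 + 3·x = 76 + 3x.
Every vertex has degree 4, so 4V = 2E.
Euler: V − E + F = 2 ⇒ (2E)/4 − E + (19 + x) = 2.
Multiply by 8: 2·(2E) − 4·(2E) + 8·(19 + x) = 16, i.e. 152 + 8x − 2·(76 + 3x) = 16.
Collecting terms: 2x = 16, so x = 8.
Then 2E = 76 + 3·8 = 100, so E = 50, V = 2E/4 = 25, F = 19 + 8 = 27.

50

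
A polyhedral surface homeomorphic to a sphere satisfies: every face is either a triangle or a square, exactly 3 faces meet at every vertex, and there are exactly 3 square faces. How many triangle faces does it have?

2

Let x be the number of triangles; then F = 3 + x.
Edge–face incidences: 2E = 4·3 + 3·x = 12 + 3x.
Every vertex has degree 3, so 3V = 2E.
Euler: V − E + F = 2 ⇒ (2E)/3 − E + (3 + x) = 2.
Multiply by 6: 2·(2E) − 3·(2E) + 6·(3 + x) = 12, i.e. 18 + 6x − (12 + 3x) = 12.
Collecting terms: 3x + 6 = 12, so 3x = 6, so x = 2.
Then 2E = 12 + 3·2 = 18, so E = 9, V = 2E/3 = 6, F = 3 + 2 = 5.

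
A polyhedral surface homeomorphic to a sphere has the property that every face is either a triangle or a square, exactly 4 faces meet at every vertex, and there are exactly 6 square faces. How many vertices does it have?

12

Let x be the number of triangles; then F = 6 + x.
Edge–face incidences: 2E = 4·6 + 3·x = 24 + 3x.
Every vertex has degree 4, so 4V = 2E.
Euler: V − E + F = 2 ⇒ (2E)/4 − E + (6 + x) = 2.
Multiply by 8: 2·(2E) − 4·(2E) + 8·(6 + x) = 16, i.e. 48 + 8x − 2·(24 + 3x) = 16.
Collecting terms: 2x = 16, so x = 8.
Then 2E = 24 + 3·8 = 48, so E = 24, V = 2E/4 = 12, F = 6 + 8 = 14.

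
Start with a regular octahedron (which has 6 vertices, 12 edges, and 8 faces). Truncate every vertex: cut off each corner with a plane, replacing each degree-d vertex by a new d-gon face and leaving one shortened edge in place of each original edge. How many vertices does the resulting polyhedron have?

24

Truncation replaces each original edge-end by a new vertex, so V′ = 2E = 24.
Each original edge survives, and each old vertex of degree d contributes d new edges; summing degrees gives Σd = 2E, so E′ = E + 2E = 3E = 36.
Each original face survives and each original vertex becomes one new face: F′ = F + V = 14.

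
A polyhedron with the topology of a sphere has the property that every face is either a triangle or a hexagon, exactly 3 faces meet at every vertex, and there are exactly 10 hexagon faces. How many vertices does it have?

24

Let x be the number of triangles; then F = 10 + x.
Edge–face incidences: 2E = 6·10 + 3·x = 60 + 3x.
Every vertex has degree 3, so 3V = 2E.
Euler: V − E + F = 2 ⇒ (2E)/3 − E + (10 + x) = 2.
Multiply by 6: 2·(2E) − 3·(2E) + 6·(10 + x) = 12, i.e. 60 + 6x − (60 + 3x) = 12.
Collecting terms: 3x = 12, so x = 4.
Then 2E = 60 + 3·4 = 72, so E = 36, V = 2E/3 = 24, F = 10 + 4 = 14.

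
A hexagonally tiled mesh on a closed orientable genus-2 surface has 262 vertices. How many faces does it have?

χ = 2 − 2·2 = -2, and every face is a hexagon so 6F = 2E.
V − E + F = -2 with E = 6F/2 gives 262 − (6/2 − 1)·F = -2, so F = 132 and E = 396.

132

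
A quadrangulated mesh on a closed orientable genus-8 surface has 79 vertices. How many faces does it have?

χ = 2 − 2·8 = -14, and every face is a square so 4F = 2E.
V − E + F = -14 with E = 4F/2 gives 79 − (4/2 − 1)·F = -14, so F = 93 and E = 186.

93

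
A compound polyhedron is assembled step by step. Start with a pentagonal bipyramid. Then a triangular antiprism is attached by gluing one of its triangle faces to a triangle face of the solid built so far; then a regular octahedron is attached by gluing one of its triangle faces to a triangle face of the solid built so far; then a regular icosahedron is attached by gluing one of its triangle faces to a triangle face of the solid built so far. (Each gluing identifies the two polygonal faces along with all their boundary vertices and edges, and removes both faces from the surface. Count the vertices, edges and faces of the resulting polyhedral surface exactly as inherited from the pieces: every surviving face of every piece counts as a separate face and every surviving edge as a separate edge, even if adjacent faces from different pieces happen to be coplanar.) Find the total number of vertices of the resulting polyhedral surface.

A pentagonal bipyramid: V=7, E=15, F=10.
Attach a triangular antiprism (V=6, E=12, F=8) along a 3-gon: merge 3 vertices and 3 edges, delete both glued faces → V=10, E=24, F=16.
Attach a regular octahedron (V=6, E=12, F=8) along a 3-gon: merge 3 vertices and 3 edges, delete both glued faces → V=13, E=33, F=22.
Attach a regular icosahedron (V=12, E=30, F=20) along a 3-gon: merge 3 vertices and 3 edges, delete both glued faces → V=22, E=60, F=40.
Check: V − E + F = 22 − 60 + 40 = 2.

22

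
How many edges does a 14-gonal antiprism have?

An antiprism on an n-gon has two n-gon caps and 2n triangles: V = 2·14 = 28, E = 4·14 = 56, F = 2·14 + 2 = 30.
Check: V − E + F = 28 − 56 + 30 = 2.

56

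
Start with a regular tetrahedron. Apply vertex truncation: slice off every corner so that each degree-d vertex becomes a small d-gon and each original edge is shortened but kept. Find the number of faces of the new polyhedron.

8

The base solid has V = 4, E = 6, F = 4.
Truncation replaces each original edge-end by a new vertex, so V′ = 2E = 12.
Each original edge survives, and each old vertex of degree d contributes d new edges; summing degrees gives Σd = 2E, so E′ = E + 2E = 3E = 18.
Each original face survives and each original vertex becomes one new face: F′ = F + V = 8.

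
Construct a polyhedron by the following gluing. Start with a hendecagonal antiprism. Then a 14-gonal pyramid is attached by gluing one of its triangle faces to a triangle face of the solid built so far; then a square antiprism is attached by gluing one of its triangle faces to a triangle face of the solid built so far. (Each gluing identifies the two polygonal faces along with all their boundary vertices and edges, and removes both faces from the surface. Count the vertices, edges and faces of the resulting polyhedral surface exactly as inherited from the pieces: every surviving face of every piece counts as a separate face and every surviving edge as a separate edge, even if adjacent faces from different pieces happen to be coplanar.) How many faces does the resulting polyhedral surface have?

A hendecagonal antiprism: V=22, E=44, F=24.
Attach a 14-gonal pyramid (V=15, E=28, F=15) along a 3-gon: merge 3 vertices and 3 edges, delete both glued faces → V=34, E=69, F=37.
Attach a square antiprism (V=8, E=16, F=10) along a 3-gon: merge 3 vertices and 3 edges, delete both glued faces → V=39, E=82, F=45.
Check: V − E + F = 39 − 82 + 45 = 2.

45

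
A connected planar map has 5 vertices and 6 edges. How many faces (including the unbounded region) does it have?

3

Euler's formula for a connected plane graph: V − E + F = 2, so F = 2 − 5 + 6 = 3.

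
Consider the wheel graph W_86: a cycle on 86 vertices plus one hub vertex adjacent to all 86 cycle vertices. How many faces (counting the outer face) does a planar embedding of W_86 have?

87

W_86 has V = 86 + 1 = 87 vertices and E = 2·86 = 172 edges.
By Euler's formula F = 2 − V + E = 2 − 87 + 172 = 87.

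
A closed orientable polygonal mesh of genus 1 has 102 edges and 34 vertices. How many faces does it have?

68

For a closed orientable surface of genus 1, χ = 2 − 2·1 = 0.
F = 0 − V + E = 0 − 34 + 102 = 68.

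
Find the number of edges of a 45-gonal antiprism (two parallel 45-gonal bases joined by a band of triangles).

180

An antiprism on an n-gon has two n-gon caps and 2n triangles: V = 2·45 = 90, E = 4·45 = 180, F = 2·45 + 2 = 92.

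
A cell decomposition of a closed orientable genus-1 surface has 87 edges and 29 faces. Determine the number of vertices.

58

For a closed orientable surface of genus 1, χ = 2 − 2·1 = 0.
V = 0 + E − F = 0 + 87 − 29 = 58.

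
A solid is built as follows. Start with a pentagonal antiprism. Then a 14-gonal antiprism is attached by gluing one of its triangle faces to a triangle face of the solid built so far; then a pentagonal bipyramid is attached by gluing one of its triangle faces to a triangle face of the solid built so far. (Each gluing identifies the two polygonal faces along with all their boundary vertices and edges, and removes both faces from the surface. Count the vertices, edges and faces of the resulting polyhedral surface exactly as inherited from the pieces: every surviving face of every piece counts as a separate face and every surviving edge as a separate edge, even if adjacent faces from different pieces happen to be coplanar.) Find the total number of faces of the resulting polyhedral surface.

A pentagonal antiprism: V=10, E=20, F=12.
Attach a 14-gonal antiprism (V=28, E=56, F=30) along a 3-gon: merge 3 vertices and 3 edges, delete both glued faces → V=35, E=73, F=40.
Attach a pentagonal bipyramid (V=7, E=15, F=10) along a 3-gon: merge 3 vertices and 3 edges, delete both glued faces → V=39, E=85, F=48.
Check: V − E + F = 39 − 85 + 48 = 2.

48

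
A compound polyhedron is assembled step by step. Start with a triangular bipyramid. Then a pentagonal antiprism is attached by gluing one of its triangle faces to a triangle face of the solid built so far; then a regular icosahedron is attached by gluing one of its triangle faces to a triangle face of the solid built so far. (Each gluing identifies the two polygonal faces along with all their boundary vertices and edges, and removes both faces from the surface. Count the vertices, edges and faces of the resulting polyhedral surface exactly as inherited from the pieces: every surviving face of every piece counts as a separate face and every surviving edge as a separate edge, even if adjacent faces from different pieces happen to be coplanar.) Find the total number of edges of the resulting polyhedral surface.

53

A triangular bipyramid: V=5, E=9, F=6.
Attach a pentagonal antiprism (V=10, E=20, F=12) along a 3-gon: merge 3 vertices and 3 edges, delete both glued faces → V=12, E=26, F=16.
Attach a regular icosahedron (V=12, E=30, F=20) along a 3-gon: merge 3 vertices and 3 edges, delete both glued faces → V=21, E=53, F=34.
Check: V − E + F = 21 − 53 + 34 = 2.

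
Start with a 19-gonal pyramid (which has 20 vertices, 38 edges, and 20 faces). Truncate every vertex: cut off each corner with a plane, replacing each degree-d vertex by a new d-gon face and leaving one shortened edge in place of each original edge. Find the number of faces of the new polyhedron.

40

Truncation replaces each original edge-end by a new vertex, so V′ = 2E = 76.
Each original edge survives, and each old vertex of degree d contributes d new edges; summing degrees gives Σd = 2E, so E′ = E + 2E = 3E = 114.
Each original face survives and each original vertex becomes one new face: F′ = F + V = 40.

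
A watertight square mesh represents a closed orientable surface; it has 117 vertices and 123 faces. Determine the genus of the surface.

Every face is a square, so 2E = 4·123 = 492, giving E = 246.
χ = V − E + F = 117 − 246 + 123 = -6.
For a closed orientable surface χ = 2 − 2g, so g = (2 − (-6))/2 = 4.

4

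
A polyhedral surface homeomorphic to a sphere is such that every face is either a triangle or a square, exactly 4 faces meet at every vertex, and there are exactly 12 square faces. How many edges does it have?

36

Let x be the number of triangles; then F = 12 + x.
Edge–face incidences: 2E = 4·12 + 3·x = 48 + 3x.
Every vertex has degree 4, so 4V = 2E.
Euler: V − E + F = 2 ⇒ (2E)/4 − E + (12 + x) = 2.
Multiply by 8: 2·(2E) − 4·(2E) + 8·(12 + x) = 16, i.e. 96 + 8x − 2·(48 + 3x) = 16.
Collecting terms: 2x = 16, so x = 8.
Then 2E = 48 + 3·8 = 72, so E = 36, V = 2E/4 = 18, F = 12 + 8 = 20.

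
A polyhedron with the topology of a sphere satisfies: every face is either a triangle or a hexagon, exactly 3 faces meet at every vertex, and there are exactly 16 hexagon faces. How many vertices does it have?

Let x be the number of triangles; then F = 16 + x.
Edge–face incidences: 2E = 6·16 + 3·x = 96 + 3x.
Every vertex has degree 3, so 3V = 2E.
Euler: V − E + F = 2 ⇒ (2E)/3 − E + (16 + x) = 2.
Multiply by 6: 2·(2E) − 3·(2E) + 6·(16 + x) = 12, i.e. 96 + 6x − (96 + 3x) = 12.
Collecting terms: 3x = 12, so x = 4.
Then 2E = 96 + 3·4 = 108, so E = 54, V = 2E/3 = 36, F = 16 + 4 = 20.

36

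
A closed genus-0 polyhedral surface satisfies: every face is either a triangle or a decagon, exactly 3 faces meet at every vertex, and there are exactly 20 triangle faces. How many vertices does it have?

60

Let x be the number of decagons; then F = 20 + x.
Edge–face incidences: 2E = 3·20 + 10·x = 60 + 10x.
Every vertex has degree 3, so 3V = 2E.
Euler: V − E + F = 2 ⇒ (2E)/3 − E + (20 + x) = 2.
Multiply by 6: 2·(2E) − 3·(2E) + 6·(20 + x) = 12, i.e. 120 + 6x − (60 + 10x) = 12.
Collecting terms: −4x + 60 = 12, so −4x = −48, so x = 12.
Then 2E = 60 + 10·12 = 180, so E = 90, V = 2E/3 = 60, F = 20 + 12 = 32.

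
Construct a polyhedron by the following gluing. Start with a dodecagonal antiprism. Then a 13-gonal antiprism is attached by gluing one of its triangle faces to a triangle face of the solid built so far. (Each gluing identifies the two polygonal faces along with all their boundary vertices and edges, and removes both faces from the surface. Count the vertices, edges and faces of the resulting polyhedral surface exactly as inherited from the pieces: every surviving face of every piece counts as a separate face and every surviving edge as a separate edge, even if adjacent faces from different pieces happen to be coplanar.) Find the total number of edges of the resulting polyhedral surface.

97

A dodecagonal antiprism: V=24, E=48, F=26.
Attach a 13-gonal antiprism (V=26, E=52, F=28) along a 3-gon: merge 3 vertices and 3 edges, delete both glued faces → V=47, E=97, F=52.
Check: V − E + F = 47 − 97 + 52 = 2.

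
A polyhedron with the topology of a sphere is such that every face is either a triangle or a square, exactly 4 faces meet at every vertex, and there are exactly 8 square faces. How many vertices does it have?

14

Let x be the number of triangles; then F = 8 + x.
Edge–face incidences: 2E = 4·8 + 3·x = 32 + 3x.
Every vertex has degree 4, so 4V = 2E.
Euler: V − E + F = 2 ⇒ (2E)/4 − E + (8 + x) = 2.
Multiply by 8: 2·(2E) − 4·(2E) + 8·(8 + x) = 16, i.e. 64 + 8x − 2·(32 + 3x) = 16.
Collecting terms: 2x = 16, so x = 8.
Then 2E = 32 + 3·8 = 56, so E = 28, V = 2E/4 = 14, F = 8 + 8 = 16.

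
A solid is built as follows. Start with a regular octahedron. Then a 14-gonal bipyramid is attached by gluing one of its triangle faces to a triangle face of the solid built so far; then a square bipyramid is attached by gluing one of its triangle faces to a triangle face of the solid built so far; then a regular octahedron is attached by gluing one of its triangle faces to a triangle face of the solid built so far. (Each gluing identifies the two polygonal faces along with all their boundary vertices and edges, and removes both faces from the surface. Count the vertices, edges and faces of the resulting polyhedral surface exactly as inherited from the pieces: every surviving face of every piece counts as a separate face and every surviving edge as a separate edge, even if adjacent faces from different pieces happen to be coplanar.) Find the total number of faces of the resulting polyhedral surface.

46

A regular octahedron: V=6, E=12, F=8.
Attach a 14-gonal bipyramid (V=16, E=42, F=28) along a 3-gon: merge 3 vertices and 3 edges, delete both glued faces → V=19, E=51, F=34.
Attach a square bipyramid (V=6, E=12, F=8) along a 3-gon: merge 3 vertices and 3 edges, delete both glued faces → V=22, E=60, F=40.
Attach a regular octahedron (V=6, E=12, F=8) along a 3-gon: merge 3 vertices and 3 edges, delete both glued faces → V=25, E=69, F=46.
Check: V − E + F = 25 − 69 + 46 = 2.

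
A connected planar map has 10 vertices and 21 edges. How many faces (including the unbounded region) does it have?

13

Euler's formula for a connected plane graph: V − E + F = 2, so F = 2 − 10 + 21 = 13.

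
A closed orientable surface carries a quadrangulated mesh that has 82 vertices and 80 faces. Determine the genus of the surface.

0

Every face is a square, so 2E = 4·80 = 320, giving E = 160.
χ = V − E + F = 82 − 160 + 80 = 2.
For a closed orientable surface χ = 2 − 2g, so g = (2 − (2))/2 = 0.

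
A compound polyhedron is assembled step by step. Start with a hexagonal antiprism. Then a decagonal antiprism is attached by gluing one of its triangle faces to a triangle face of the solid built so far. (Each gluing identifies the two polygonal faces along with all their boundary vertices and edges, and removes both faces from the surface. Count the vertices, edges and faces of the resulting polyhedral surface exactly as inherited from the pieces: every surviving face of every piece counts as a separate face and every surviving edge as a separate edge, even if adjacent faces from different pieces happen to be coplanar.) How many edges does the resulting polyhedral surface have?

A hexagonal antiprism: V=12, E=24, F=14.
Attach a decagonal antiprism (V=20, E=40, F=22) along a 3-gon: merge 3 vertices and 3 edges, delete both glued faces → V=29, E=61, F=34.
Check: V − E + F = 29 − 61 + 34 = 2.

61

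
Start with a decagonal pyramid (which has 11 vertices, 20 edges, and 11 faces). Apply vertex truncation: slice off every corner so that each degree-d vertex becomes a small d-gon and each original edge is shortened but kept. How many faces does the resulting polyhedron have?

Truncation replaces each original edge-end by a new vertex, so V′ = 2E = 40.
Each original edge survives, and each old vertex of degree d contributes d new edges; summing degrees gives Σd = 2E, so E′ = E + 2E = 3E = 60.
Each original face survives and each original vertex becomes one new face: F′ = F + V = 22.

22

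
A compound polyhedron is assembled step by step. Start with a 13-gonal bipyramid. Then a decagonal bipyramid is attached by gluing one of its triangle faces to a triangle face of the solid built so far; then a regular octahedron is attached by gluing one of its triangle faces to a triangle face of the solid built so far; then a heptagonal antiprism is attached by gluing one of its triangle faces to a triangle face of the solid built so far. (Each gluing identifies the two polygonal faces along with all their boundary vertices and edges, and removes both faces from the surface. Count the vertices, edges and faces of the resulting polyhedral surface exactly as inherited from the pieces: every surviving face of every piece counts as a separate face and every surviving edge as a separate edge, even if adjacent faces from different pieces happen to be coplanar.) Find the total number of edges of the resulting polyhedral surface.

A 13-gonal bipyramid: V=15, E=39, F=26.
Attach a decagonal bipyramid (V=12, E=30, F=20) along a 3-gon: merge 3 vertices and 3 edges, delete both glued faces → V=24, E=66, F=44.
Attach a regular octahedron (V=6, E=12, F=8) along a 3-gon: merge 3 vertices and 3 edges, delete both glued faces → V=27, E=75, F=50.
Attach a heptagonal antiprism (V=14, E=28, F=16) along a 3-gon: merge 3 vertices and 3 edges, delete both glued faces → V=38, E=100, F=64.
Check: V − E + F = 38 − 100 + 64 = 2.

100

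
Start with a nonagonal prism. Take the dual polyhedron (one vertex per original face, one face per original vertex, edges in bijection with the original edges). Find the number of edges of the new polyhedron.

The base solid has V = 18, E = 27, F = 11.
The dual swaps V and F and preserves E: V′ = F = 11, E′ = E = 27, F′ = V = 18.

27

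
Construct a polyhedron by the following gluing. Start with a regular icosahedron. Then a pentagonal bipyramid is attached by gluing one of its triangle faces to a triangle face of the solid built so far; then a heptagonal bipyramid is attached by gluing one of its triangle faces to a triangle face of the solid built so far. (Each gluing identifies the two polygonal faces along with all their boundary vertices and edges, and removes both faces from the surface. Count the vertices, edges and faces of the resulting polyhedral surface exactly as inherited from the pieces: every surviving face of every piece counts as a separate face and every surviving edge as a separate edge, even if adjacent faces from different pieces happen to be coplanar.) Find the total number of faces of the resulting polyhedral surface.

A regular icosahedron: V=12, E=30, F=20.
Attach a pentagonal bipyramid (V=7, E=15, F=10) along a 3-gon: merge 3 vertices and 3 edges, delete both glued faces → V=16, E=42, F=28.
Attach a heptagonal bipyramid (V=9, E=21, F=14) along a 3-gon: merge 3 vertices and 3 edges, delete both glued faces → V=22, E=60, F=40.
Check: V − E + F = 22 − 60 + 40 = 2.

40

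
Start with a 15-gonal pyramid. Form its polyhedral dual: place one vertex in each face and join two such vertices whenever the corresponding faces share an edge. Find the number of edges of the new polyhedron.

30

The base solid has V = 16, E = 30, F = 16.
The dual swaps V and F and preserves E: V′ = F = 16, E′ = E = 30, F′ = V = 16.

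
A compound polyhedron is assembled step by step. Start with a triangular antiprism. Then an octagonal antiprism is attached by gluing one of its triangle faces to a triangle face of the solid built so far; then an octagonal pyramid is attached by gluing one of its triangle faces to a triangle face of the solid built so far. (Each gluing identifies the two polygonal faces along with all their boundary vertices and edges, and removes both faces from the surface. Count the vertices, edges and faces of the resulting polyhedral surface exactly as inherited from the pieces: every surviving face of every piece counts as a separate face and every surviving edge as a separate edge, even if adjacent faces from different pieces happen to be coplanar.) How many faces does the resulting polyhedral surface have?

A triangular antiprism: V=6, E=12, F=8.
Attach an octagonal antiprism (V=16, E=32, F=18) along a 3-gon: merge 3 vertices and 3 edges, delete both glued faces → V=19, E=41, F=24.
Attach an octagonal pyramid (V=9, E=16, F=9) along a 3-gon: merge 3 vertices and 3 edges, delete both glued faces → V=25, E=54, F=31.
Check: V − E + F = 25 − 54 + 31 = 2.

31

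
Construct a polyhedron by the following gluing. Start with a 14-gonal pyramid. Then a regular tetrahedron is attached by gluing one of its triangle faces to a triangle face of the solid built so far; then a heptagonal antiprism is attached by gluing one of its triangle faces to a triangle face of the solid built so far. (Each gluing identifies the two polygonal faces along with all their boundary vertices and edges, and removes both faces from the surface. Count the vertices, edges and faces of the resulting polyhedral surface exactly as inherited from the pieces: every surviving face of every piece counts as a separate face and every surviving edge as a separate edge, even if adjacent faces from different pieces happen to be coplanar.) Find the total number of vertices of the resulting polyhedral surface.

A 14-gonal pyramid: V=15, E=28, F=15.
Attach a regular tetrahedron (V=4, E=6, F=4) along a 3-gon: merge 3 vertices and 3 edges, delete both glued faces → V=16, E=31, F=17.
Attach a heptagonal antiprism (V=14, E=28, F=16) along a 3-gon: merge 3 vertices and 3 edges, delete both glued faces → V=27, E=56, F=31.
Check: V − E + F = 27 − 56 + 31 = 2.

27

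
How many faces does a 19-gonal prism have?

21

A prism on an n-gon has two n-gon bases and n rectangular sides: V = 2·19 = 38, E = 3·19 = 57, F = 19 + 2 = 21.
Check: V − E + F = 38 − 57 + 21 = 2.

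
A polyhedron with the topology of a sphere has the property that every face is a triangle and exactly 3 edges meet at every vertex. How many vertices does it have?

Each face has 3 edges and each edge borders two faces, so 2E = 3F.
Each vertex has degree 3, so 3V = 2E and hence V = 3F/3.
Euler: V − E + F = 2 ⇒ (3F/3) − (3F/2) + F = 2.
Multiply by 6: (6 − 9 + 6)F = 12, i.e. 3F = 12.
So F = 4, E = 3·4/2 = 6, V = 3·4/3 = 4.

4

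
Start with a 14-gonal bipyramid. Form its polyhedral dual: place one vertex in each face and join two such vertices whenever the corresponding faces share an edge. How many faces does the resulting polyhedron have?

16

The base solid has V = 16, E = 42, F = 28.
The dual swaps V and F and preserves E: V′ = F = 28, E′ = E = 42, F′ = V = 16.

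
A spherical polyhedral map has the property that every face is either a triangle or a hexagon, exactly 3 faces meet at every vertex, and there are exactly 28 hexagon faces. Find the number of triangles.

Let x be the number of triangles; then F = 28 + x.
Edge–face incidences: 2E = 6·28 + 3·x = 168 + 3x.
Every vertex has degree 3, so 3V = 2E.
Euler: V − E + F = 2 ⇒ (2E)/3 − E + (28 + x) = 2.
Multiply by 6: 2·(2E) − 3·(2E) + 6·(28 + x) = 12, i.e. 168 + 6x − (168 + 3x) = 12.
Collecting terms: 3x = 12, so x = 4.
Then 2E = 168 + 3·4 = 180, so E = 90, V = 2E/3 = 60, F = 28 + 4 = 32.

4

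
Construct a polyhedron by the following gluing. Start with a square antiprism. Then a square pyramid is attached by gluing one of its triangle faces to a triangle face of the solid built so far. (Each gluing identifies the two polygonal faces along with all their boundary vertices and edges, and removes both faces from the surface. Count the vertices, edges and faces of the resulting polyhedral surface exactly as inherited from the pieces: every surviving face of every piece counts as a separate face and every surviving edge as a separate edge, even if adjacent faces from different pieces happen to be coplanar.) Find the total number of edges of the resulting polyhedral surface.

21

A square antiprism: V=8, E=16, F=10.
Attach a square pyramid (V=5, E=8, F=5) along a 3-gon: merge 3 vertices and 3 edges, delete both glued faces → V=10, E=21, F=13.
Check: V − E + F = 10 − 21 + 13 = 2.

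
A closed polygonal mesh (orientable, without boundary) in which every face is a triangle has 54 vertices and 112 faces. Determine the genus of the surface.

2

Every face is a triangle, so 2E = 3·112 = 336, giving E = 168.
χ = V − E + F = 54 − 168 + 112 = -2.
For a closed orientable surface χ = 2 − 2g, so g = (2 − (-2))/2 = 2.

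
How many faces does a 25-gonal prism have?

A prism on an n-gon has two n-gon bases and n rectangular sides: V = 2·25 = 50, E = 3·25 = 75, F = 25 + 2 = 27.
Check: V − E + F = 50 − 75 + 27 = 2.

27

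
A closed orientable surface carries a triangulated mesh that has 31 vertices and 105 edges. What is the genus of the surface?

Every face is a triangle and each edge borders two faces, so 3F = 2·105, giving F = 70.
χ = V − E + F = 31 − 105 + 70 = -4.
For a closed orientable surface χ = 2 − 2g, so g = (2 − (-4))/2 = 3.

3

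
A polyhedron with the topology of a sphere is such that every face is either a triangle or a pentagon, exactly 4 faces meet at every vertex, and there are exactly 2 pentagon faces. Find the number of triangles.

10

Let x be the number of triangles; then F = 2 + x.
Edge–face incidences: 2E = 5·2 + 3·x = 10 + 3x.
Every vertex has degree 4, so 4V = 2E.
Euler: V − E + F = 2 ⇒ (2E)/4 − E + (2 + x) = 2.
Multiply by 8: 2·(2E) − 4·(2E) + 8·(2 + x) = 16, i.e. 16 + 8x − 2·(10 + 3x) = 16.
Collecting terms: 2x − 4 = 16, so 2x = 20, so x = 10.
Then 2E = 10 + 3·10 = 40, so E = 20, V = 2E/4 = 10, F = 2 + 10 = 12.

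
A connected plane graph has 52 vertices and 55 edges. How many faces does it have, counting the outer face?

5

Euler's formula for a connected plane graph: V − E + F = 2, so F = 2 − 52 + 55 = 5.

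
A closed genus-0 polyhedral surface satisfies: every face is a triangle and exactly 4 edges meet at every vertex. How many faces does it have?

Each face has 3 edges and each edge borders two faces, so 2E = 3F.
Each vertex has degree 4, so 4V = 2E and hence V = 3F/4.
Euler: V − E + F = 2 ⇒ (3F/4) − (3F/2) + F = 2.
Multiply by 8: (6 − 12 + 8)F = 16, i.e. 2F = 16.
So F = 8, E = 3·8/2 = 12, V = 3·8/4 = 6.

8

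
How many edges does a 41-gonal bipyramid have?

123

A bipyramid over an n-gon has 2n triangular faces and n + 2 vertices: V = 41 + 2 = 43, E = 3·41 = 123, F = 2·41 = 82.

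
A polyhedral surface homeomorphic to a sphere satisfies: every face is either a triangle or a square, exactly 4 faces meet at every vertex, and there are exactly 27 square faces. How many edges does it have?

Let x be the number of triangles; then F = 27 + x.
Edge–face incidences: 2E = 4·27 + 3·x = 108 + 3x.
Every vertex has degree 4, so 4V = 2E.
Euler: V − E + F = 2 ⇒ (2E)/4 − E + (27 + x) = 2.
Multiply by 8: 2·(2E) − 4·(2E) + 8·(27 + x) = 16, i.e. 216 + 8x − 2·(108 + 3x) = 16.
Collecting terms: 2x = 16, so x = 8.
Then 2E = 108 + 3·8 = 132, so E = 66, V = 2E/4 = 33, F = 27 + 8 = 35.

66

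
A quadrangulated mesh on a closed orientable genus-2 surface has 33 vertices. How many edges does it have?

χ = 2 − 2·2 = -2, and every face is a square so 4F = 2E.
V − E + F = -2 with E = 4F/2 gives 33 − (4/2 − 1)·F = -2, so F = 35 and E = 70.

70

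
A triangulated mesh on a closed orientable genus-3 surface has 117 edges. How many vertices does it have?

35

χ = 2 − 2·3 = -4, and every face is a triangle so 3F = 2E.
F = 2E/3 = 78. Then V = -4 + E − F = -4 + 117 − 78 = 35.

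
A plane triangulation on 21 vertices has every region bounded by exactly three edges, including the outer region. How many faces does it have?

38

In a plane triangulation 3F = 2E and V − E + F = 2, so F = 2V − 4 = 2·21 − 4 = 38.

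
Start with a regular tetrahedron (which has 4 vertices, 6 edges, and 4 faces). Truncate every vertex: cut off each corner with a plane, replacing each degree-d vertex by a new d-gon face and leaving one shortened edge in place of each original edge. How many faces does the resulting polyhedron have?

8

Truncation replaces each original edge-end by a new vertex, so V′ = 2E = 12.
Each original edge survives, and each old vertex of degree d contributes d new edges; summing degrees gives Σd = 2E, so E′ = E + 2E = 3E = 18.
Each original face survives and each original vertex becomes one new face: F′ = F + V = 8.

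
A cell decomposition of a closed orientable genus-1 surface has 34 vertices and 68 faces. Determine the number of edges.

For a closed orientable surface of genus 1, χ = 2 − 2·1 = 0.
E = V + F − (0) = 34 + 68 − (0) = 102.

102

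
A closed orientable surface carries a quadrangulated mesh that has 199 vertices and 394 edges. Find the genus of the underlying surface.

0

Every face is a square and each edge borders two faces, so 4F = 2·394, giving F = 197.
χ = V − E + F = 199 − 394 + 197 = 2.
For a closed orientable surface χ = 2 − 2g, so g = (2 − (2))/2 = 0.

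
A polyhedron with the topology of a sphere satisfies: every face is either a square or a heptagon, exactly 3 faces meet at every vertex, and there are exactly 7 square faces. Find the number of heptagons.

Let x be the number of heptagons; then F = 7 + x.
Edge–face incidences: 2E = 4·7 + 7·x = 28 + 7x.
Every vertex has degree 3, so 3V = 2E.
Euler: V − E + F = 2 ⇒ (2E)/3 − E + (7 + x) = 2.
Multiply by 6: 2·(2E) − 3·(2E) + 6·(7 + x) = 12, i.e. 42 + 6x − (28 + 7x) = 12.
Collecting terms: −x + 14 = 12, so −x = −2, so x = 2.
Then 2E = 28 + 7·2 = 42, so E = 21, V = 2E/3 = 14, F = 7 + 2 = 9.

2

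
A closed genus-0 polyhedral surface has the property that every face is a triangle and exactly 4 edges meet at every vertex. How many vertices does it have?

Each face has 3 edges and each edge borders two faces, so 2E = 3F.
Each vertex has degree 4, so 4V = 2E and hence V = 3F/4.
Euler: V − E + F = 2 ⇒ (3F/4) − (3F/2) + F = 2.
Multiply by 8: (6 − 12 + 8)F = 16, i.e. 2F = 16.
So F = 8, E = 3·8/2 = 12, V = 3·8/4 = 6.

6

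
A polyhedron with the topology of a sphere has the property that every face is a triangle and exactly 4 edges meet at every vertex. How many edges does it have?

12

Each face has 3 edges and each edge borders two faces, so 2E = 3F.
Each vertex has degree 4, so 4V = 2E and hence V = 3F/4.
Euler: V − E + F = 2 ⇒ (3F/4) − (3F/2) + F = 2.
Multiply by 8: (6 − 12 + 8)F = 16, i.e. 2F = 16.
So F = 8, E = 3·8/2 = 12, V = 3·8/4 = 6.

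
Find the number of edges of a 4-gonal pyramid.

8

A pyramid on an n-gon base has one n-gon and n triangles: V = 4 + 1 = 5, E = 2·4 = 8, F = 4 + 1 = 5.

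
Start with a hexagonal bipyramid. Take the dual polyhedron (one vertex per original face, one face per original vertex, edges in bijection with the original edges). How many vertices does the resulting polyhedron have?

The base solid has V = 8, E = 18, F = 12.
The dual swaps V and F and preserves E: V′ = F = 12, E′ = E = 18, F′ = V = 8.

12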